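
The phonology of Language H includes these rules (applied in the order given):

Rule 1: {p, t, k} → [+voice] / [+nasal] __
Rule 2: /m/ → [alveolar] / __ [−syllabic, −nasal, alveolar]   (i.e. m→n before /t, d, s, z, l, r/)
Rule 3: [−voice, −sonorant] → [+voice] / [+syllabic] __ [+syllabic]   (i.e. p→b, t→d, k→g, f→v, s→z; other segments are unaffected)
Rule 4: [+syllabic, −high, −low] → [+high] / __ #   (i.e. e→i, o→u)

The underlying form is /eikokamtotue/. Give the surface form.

eigogandodui

Rule 1 (post-nasal voicing): /t/ is a voiceless stop immediately after the nasal /m/, so it voices to [d]. /eikokamtotue/ → eikokamdotue.
Rule 2 (nasal place assimilation): /m/ precedes the alveolar consonant /d/, so it assimilates in place to [n]. /eikokamdotue/ → eikokandotue.
Rule 3 (intervocalic voicing): /k/ is a voiceless obstruent between vowels /i/ and /o/, so it voices to [g]. /k/ is a voiceless obstruent between vowels /o/ and /a/, so it voices to [g]. /t/ is a voiceless obstruent between vowels /o/ and /u/, so it voices to [d]. /eikokandotue/ → eigogandodue.
Rule 4 (final vowel raising): /e/ is a mid vowel in word-final position, so it raises to [i]. /eigogandodue/ → eigogandodui.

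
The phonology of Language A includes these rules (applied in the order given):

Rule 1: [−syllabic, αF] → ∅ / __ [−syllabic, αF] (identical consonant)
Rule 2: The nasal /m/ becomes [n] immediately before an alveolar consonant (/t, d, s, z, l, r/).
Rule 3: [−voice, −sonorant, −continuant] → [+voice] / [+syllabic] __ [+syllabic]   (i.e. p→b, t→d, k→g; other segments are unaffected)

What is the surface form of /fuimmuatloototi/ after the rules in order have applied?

Rule 1 (degemination): /mm/ is a geminate; the first /m/ deletes. /fuimmuatloototi/ → fuimuatloototi.
Rule 2 (nasal place assimilation): no segment meets the environment; /fuimuatloototi/ is unchanged.
Rule 3 (intervocalic voicing): /t/ is a voiceless stop between vowels /o/ and /o/, so it voices to [d]. /t/ is a voiceless stop between vowels /o/ and /i/, so it voices to [d]. /fuimuatloototi/ → fuimuatloododi.

fuimuatloododi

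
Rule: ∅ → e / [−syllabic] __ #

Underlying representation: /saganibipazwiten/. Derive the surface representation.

the form ends in the consonant /n/, so [e] is inserted word-finally.
Surface form: [saganibipazwitene].

saganibipazwitene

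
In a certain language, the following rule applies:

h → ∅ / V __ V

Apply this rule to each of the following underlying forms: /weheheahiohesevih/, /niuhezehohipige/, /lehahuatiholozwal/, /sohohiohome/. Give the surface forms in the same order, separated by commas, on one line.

/weheheahiohesevih/: /h/ occurs between vowels /e/ and /e/, so it deletes. /h/ occurs between vowels /e/ and /e/, so it deletes. /h/ occurs between vowels /a/ and /i/, so it deletes. /h/ occurs between vowels /o/ and /e/, so it deletes. → [weeeaioesevih].
/niuhezehohipige/: /h/ occurs between vowels /u/ and /e/, so it deletes. /h/ occurs between vowels /e/ and /o/, so it deletes. /h/ occurs between vowels /o/ and /i/, so it deletes. → [niuezeoipige].
/lehahuatiholozwal/: /h/ occurs between vowels /e/ and /a/, so it deletes. /h/ occurs between vowels /a/ and /u/, so it deletes. /h/ occurs between vowels /i/ and /o/, so it deletes. → [leauatiolozwal].
/sohohiohome/: /h/ occurs between vowels /o/ and /o/, so it deletes. /h/ occurs between vowels /o/ and /i/, so it deletes. /h/ occurs between vowels /o/ and /o/, so it deletes. → [sooioome].

weeeaioesevih, niuezeoipige, leauatiolozwal, sooioome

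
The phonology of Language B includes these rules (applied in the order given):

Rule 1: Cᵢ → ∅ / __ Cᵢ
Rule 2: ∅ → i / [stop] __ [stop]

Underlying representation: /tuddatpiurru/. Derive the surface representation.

tudatipiuru

Rule 1 (degemination): /dd/ is a geminate; the first /d/ deletes. /rr/ is a geminate; the first /r/ deletes. /tuddatpiurru/ → tudatpiuru.
Rule 2 (stop-cluster i-epenthesis): /t/ and /p/ form a stop–stop cluster, so [i] is inserted between them. /tudatpiuru/ → tudatipiuru.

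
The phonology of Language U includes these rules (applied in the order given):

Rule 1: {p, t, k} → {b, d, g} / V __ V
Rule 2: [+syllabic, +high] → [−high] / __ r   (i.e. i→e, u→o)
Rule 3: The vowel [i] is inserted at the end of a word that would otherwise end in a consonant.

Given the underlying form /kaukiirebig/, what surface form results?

Rule 1 (intervocalic voicing): /k/ is a voiceless stop between vowels /u/ and /i/, so it voices to [g]. /kaukiirebig/ → kaugiirebig.
Rule 2 (pre-rhotic lowering): /i/ is a high vowel immediately before /r/, so it lowers to [e]. /kaugiirebig/ → kaugierebig.
Rule 3 (final i-epenthesis): the form ends in the consonant /g/, so [i] is inserted word-finally. /kaugierebig/ → kaugierebigi.

kaugierebigi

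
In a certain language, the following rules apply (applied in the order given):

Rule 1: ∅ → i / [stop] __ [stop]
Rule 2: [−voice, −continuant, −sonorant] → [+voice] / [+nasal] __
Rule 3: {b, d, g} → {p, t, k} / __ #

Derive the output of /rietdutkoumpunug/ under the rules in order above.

Rule 1 (stop-cluster i-epenthesis): /t/ and /d/ form a stop–stop cluster, so [i] is inserted between them. /t/ and /k/ form a stop–stop cluster, so [i] is inserted between them. /rietdutkoumpunug/ → rietidutikoumpunug.
Rule 2 (post-nasal voicing): /p/ is a voiceless stop immediately after the nasal /m/, so it voices to [b]. /rietidutikoumpunug/ → rietidutikoumbunug.
Rule 3 (final devoicing): /g/ is a voiced stop in word-final position, so it devoices to [k]. /rietidutikoumbunug/ → rietidutikoumbunuk.

rietidutikoumbunuk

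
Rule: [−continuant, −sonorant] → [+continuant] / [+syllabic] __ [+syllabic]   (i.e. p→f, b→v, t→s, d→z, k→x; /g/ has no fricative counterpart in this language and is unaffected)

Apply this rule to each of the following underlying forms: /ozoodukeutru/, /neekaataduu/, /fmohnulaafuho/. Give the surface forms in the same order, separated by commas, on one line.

/ozoodukeutru/: /d/ is a stop between vowels /o/ and /u/, so it spirantizes to the fricative [z]. /k/ is a stop between vowels /u/ and /e/, so it spirantizes to the fricative [x]. → [ozoozuxeutru].
/neekaataduu/: /k/ is a stop between vowels /e/ and /a/, so it spirantizes to the fricative [x]. /t/ is a stop between vowels /a/ and /a/, so it spirantizes to the fricative [s]. /d/ is a stop between vowels /a/ and /u/, so it spirantizes to the fricative [z]. → [neexaasazuu].
/fmohnulaafuho/: the rule's environment is not met; surfaces unchanged as [fmohnulaafuho].

ozoozuxeutru, neexaasazuu, fmohnulaafuho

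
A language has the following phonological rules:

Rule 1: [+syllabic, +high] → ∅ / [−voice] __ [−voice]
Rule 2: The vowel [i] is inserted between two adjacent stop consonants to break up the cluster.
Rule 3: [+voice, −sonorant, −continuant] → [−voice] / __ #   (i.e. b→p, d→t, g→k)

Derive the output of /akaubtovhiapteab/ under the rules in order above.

Rule 1 (high vowel syncope): no segment meets the environment; /akaubtovhiapteab/ is unchanged.
Rule 2 (stop-cluster i-epenthesis): /b/ and /t/ form a stop–stop cluster, so [i] is inserted between them. /p/ and /t/ form a stop–stop cluster, so [i] is inserted between them. /akaubtovhiapteab/ → akaubitovhiapiteab.
Rule 3 (final devoicing): /b/ is a voiced stop in word-final position, so it devoices to [p]. /akaubitovhiapiteab/ → akaubitovhiapiteap.

akaubitovhiapiteap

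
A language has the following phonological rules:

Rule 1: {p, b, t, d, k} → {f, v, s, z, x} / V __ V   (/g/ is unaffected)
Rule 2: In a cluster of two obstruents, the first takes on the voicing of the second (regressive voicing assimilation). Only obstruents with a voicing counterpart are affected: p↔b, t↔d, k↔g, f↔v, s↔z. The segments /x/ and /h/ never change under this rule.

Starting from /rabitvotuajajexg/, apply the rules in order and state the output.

ravidvosuajajexg

Rule 1 (intervocalic spirantization): /b/ is a stop between vowels /a/ and /i/, so it spirantizes to the fricative [v]. /t/ is a stop between vowels /o/ and /u/, so it spirantizes to the fricative [s]. /rabitvotuajajexg/ → ravitvosuajajexg.
Rule 2 (regressive voicing assimilation): /t/ precedes the voiced obstruent /v/, so it voices to [d] by assimilation. /ravitvosuajajexg/ → ravidvosuajajexg.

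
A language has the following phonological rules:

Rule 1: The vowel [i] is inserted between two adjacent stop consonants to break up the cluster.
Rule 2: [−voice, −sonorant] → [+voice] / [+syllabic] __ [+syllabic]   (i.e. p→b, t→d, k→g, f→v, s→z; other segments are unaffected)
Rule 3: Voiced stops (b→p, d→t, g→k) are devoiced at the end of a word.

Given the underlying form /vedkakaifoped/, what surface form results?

Rule 1 (stop-cluster i-epenthesis): /d/ and /k/ form a stop–stop cluster, so [i] is inserted between them. /vedkakaifoped/ → vedikakaifoped.
Rule 2 (intervocalic voicing): /k/ is a voiceless obstruent between vowels /i/ and /a/, so it voices to [g]. /k/ is a voiceless obstruent between vowels /a/ and /a/, so it voices to [g]. /f/ is a voiceless obstruent between vowels /i/ and /o/, so it voices to [v]. /p/ is a voiceless obstruent between vowels /o/ and /e/, so it voices to [b]. /vedikakaifoped/ → vedigagaivobed.
Rule 3 (final devoicing): /d/ is a voiced stop in word-final position, so it devoices to [t]. /vedigagaivobed/ → vedigagaivobet.

vedigagaivobet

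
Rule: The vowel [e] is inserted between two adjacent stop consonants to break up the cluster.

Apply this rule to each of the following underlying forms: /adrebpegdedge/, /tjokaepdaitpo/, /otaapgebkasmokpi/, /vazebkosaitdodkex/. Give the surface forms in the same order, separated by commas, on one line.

adrebepegededege, tjokaepedaitepo, otaapegebekasmokepi, vazebekosaitedodekex

/adrebpegdedge/: /b/ and /p/ form a stop–stop cluster, so [e] is inserted between them. /g/ and /d/ form a stop–stop cluster, so [e] is inserted between them. /d/ and /g/ form a stop–stop cluster, so [e] is inserted between them. → [adrebepegededege].
/tjokaepdaitpo/: /p/ and /d/ form a stop–stop cluster, so [e] is inserted between them. /t/ and /p/ form a stop–stop cluster, so [e] is inserted between them. → [tjokaepedaitepo].
/otaapgebkasmokpi/: /p/ and /g/ form a stop–stop cluster, so [e] is inserted between them. /b/ and /k/ form a stop–stop cluster, so [e] is inserted between them. /k/ and /p/ form a stop–stop cluster, so [e] is inserted between them. → [otaapegebekasmokepi].
/vazebkosaitdodkex/: /b/ and /k/ form a stop–stop cluster, so [e] is inserted between them. /t/ and /d/ form a stop–stop cluster, so [e] is inserted between them. /d/ and /k/ form a stop–stop cluster, so [e] is inserted between them. → [vazebekosaitedodekex].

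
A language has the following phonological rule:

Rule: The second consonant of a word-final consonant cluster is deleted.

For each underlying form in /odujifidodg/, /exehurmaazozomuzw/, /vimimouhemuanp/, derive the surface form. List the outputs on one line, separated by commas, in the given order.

/odujifidodg/: /g/ is the second consonant of a word-final cluster /dg/, so it deletes. → [odujifidod].
/exehurmaazozomuzw/: /w/ is the second consonant of a word-final cluster /zw/, so it deletes. → [exehurmaazozomuz].
/vimimouhemuanp/: /p/ is the second consonant of a word-final cluster /np/, so it deletes. → [vimimouhemuan].

odujifidod, exehurmaazozomuz, vimimouhemuan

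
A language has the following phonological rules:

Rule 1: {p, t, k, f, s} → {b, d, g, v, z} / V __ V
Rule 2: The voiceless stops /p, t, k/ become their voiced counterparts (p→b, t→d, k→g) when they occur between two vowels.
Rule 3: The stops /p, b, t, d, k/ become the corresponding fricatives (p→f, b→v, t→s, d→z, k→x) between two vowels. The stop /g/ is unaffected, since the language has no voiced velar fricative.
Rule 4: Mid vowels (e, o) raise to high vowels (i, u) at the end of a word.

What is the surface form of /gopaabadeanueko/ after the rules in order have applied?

govaavazeanuegu

Rule 1 (intervocalic voicing): /p/ is a voiceless obstruent between vowels /o/ and /a/, so it voices to [b]. /k/ is a voiceless obstruent between vowels /e/ and /o/, so it voices to [g]. /gopaabadeanueko/ → gobaabadeanuego.
Rule 2 (intervocalic voicing): no segment meets the environment; /gobaabadeanuego/ is unchanged.
Rule 3 (intervocalic spirantization): /b/ is a stop between vowels /o/ and /a/, so it spirantizes to the fricative [v]. /b/ is a stop between vowels /a/ and /a/, so it spirantizes to the fricative [v]. /d/ is a stop between vowels /a/ and /e/, so it spirantizes to the fricative [z]. /gobaabadeanuego/ → govaavazeanuego.
Rule 4 (final vowel raising): /o/ is a mid vowel in word-final position, so it raises to [u]. /govaavazeanuego/ → govaavazeanuegu.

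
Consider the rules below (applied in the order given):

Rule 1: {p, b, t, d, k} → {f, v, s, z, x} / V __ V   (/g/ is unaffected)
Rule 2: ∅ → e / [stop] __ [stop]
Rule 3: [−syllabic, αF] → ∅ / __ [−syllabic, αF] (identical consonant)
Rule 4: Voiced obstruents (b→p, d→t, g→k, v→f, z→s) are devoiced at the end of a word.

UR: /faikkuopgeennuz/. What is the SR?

faikekuopegeenus

Rule 1 (intervocalic spirantization): no segment meets the environment; /faikkuopgeennuz/ is unchanged.
Rule 2 (stop-cluster e-epenthesis): /k/ and /k/ form a stop–stop cluster, so [e] is inserted between them. /p/ and /g/ form a stop–stop cluster, so [e] is inserted between them. /faikkuopgeennuz/ → faikekuopegeennuz.
Rule 3 (degemination): /nn/ is a geminate; the first /n/ deletes. /faikekuopegeennuz/ → faikekuopegeenuz.
Rule 4 (final devoicing): /z/ is a voiced obstruent in word-final position, so it devoices to [s]. /faikekuopegeenuz/ → faikekuopegeenus.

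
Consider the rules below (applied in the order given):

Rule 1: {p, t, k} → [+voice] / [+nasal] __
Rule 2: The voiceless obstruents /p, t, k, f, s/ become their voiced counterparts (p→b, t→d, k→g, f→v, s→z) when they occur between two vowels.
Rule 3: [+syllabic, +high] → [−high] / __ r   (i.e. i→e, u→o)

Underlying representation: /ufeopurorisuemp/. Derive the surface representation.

uveobororizuemb

Rule 1 (post-nasal voicing): /p/ is a voiceless stop immediately after the nasal /m/, so it voices to [b]. /ufeopurorisuemp/ → ufeopurorisuemb.
Rule 2 (intervocalic voicing): /f/ is a voiceless obstruent between vowels /u/ and /e/, so it voices to [v]. /p/ is a voiceless obstruent between vowels /o/ and /u/, so it voices to [b]. /s/ is a voiceless obstruent between vowels /i/ and /u/, so it voices to [z]. /ufeopurorisuemb/ → uveoburorizuemb.
Rule 3 (pre-rhotic lowering): /u/ is a high vowel immediately before /r/, so it lowers to [o]. /uveoburorizuemb/ → uveobororizuemb.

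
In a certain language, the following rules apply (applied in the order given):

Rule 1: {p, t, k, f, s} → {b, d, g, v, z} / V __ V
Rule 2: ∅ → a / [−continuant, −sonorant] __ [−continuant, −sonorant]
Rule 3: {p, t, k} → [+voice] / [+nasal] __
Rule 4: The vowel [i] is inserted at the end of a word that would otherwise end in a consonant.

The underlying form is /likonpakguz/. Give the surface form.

ligonbakaguzi

Rule 1 (intervocalic voicing): /k/ is a voiceless obstruent between vowels /i/ and /o/, so it voices to [g]. /likonpakguz/ → ligonpakguz.
Rule 2 (stop-cluster a-epenthesis): /k/ and /g/ form a stop–stop cluster, so [a] is inserted between them. /ligonpakguz/ → ligonpakaguz.
Rule 3 (post-nasal voicing): /p/ is a voiceless stop immediately after the nasal /n/, so it voices to [b]. /ligonpakaguz/ → ligonbakaguz.
Rule 4 (final i-epenthesis): the form ends in the consonant /z/, so [i] is inserted word-finally. /ligonbakaguz/ → ligonbakaguzi.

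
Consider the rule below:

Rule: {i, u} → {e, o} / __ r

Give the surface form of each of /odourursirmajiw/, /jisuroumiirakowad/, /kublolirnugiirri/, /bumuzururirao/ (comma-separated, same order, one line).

/odourursirmajiw/: /u/ is a high vowel immediately before /r/, so it lowers to [o]. /u/ is a high vowel immediately before /r/, so it lowers to [o]. /i/ is a high vowel immediately before /r/, so it lowers to [e]. → [odoororsermajiw].
/jisuroumiirakowad/: /u/ is a high vowel immediately before /r/, so it lowers to [o]. /i/ is a high vowel immediately before /r/, so it lowers to [e]. → [jisoroumierakowad].
/kublolirnugiirri/: /i/ is a high vowel immediately before /r/, so it lowers to [e]. /i/ is a high vowel immediately before /r/, so it lowers to [e]. → [kublolernugierri].
/bumuzururirao/: /u/ is a high vowel immediately before /r/, so it lowers to [o]. /u/ is a high vowel immediately before /r/, so it lowers to [o]. /i/ is a high vowel immediately before /r/, so it lowers to [e]. → [bumuzororerao].

odoororsermajiw, jisoroumierakowad, kublolernugierri, bumuzororerao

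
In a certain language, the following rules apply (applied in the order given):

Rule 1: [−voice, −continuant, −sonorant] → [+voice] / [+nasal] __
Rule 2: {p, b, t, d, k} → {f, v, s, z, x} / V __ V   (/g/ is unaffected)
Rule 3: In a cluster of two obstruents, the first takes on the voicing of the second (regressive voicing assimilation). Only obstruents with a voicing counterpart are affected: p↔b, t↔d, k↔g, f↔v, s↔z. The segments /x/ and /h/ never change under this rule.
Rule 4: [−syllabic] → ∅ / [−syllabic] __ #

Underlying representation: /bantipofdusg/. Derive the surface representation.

bandifovduz

Rule 1 (post-nasal voicing): /t/ is a voiceless stop immediately after the nasal /n/, so it voices to [d]. /bantipofdusg/ → bandipofdusg.
Rule 2 (intervocalic spirantization): /p/ is a stop between vowels /i/ and /o/, so it spirantizes to the fricative [f]. /bandipofdusg/ → bandifofdusg.
Rule 3 (regressive voicing assimilation): /f/ precedes the voiced obstruent /d/, so it voices to [v] by assimilation. /s/ precedes the voiced obstruent /g/, so it voices to [z] by assimilation. /bandifofdusg/ → bandifovduzg.
Rule 4 (final cluster simplification): /g/ is the second consonant of a word-final cluster /zg/, so it deletes. /bandifovduzg/ → bandifovduz.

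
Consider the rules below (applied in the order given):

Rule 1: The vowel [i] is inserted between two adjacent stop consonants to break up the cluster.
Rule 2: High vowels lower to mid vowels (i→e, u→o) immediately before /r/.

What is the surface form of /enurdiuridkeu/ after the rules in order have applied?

Rule 1 (stop-cluster i-epenthesis): /d/ and /k/ form a stop–stop cluster, so [i] is inserted between them. /enurdiuridkeu/ → enurdiuridikeu.
Rule 2 (pre-rhotic lowering): /u/ is a high vowel immediately before /r/, so it lowers to [o]. /u/ is a high vowel immediately before /r/, so it lowers to [o]. /enurdiuridikeu/ → enordioridikeu.

enordioridikeu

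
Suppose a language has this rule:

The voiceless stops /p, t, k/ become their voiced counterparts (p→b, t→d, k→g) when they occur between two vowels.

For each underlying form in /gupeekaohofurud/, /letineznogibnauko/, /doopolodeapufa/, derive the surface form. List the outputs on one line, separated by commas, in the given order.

/gupeekaohofurud/: /p/ is a voiceless stop between vowels /u/ and /e/, so it voices to [b]. /k/ is a voiceless stop between vowels /e/ and /a/, so it voices to [g]. → [gubeegaohofurud].
/letineznogibnauko/: /t/ is a voiceless stop between vowels /e/ and /i/, so it voices to [d]. /k/ is a voiceless stop between vowels /u/ and /o/, so it voices to [g]. → [ledineznogibnaugo].
/doopolodeapufa/: /p/ is a voiceless stop between vowels /o/ and /o/, so it voices to [b]. /p/ is a voiceless stop between vowels /a/ and /u/, so it voices to [b]. → [doobolodeabufa].

gubeegaohofurud, ledineznogibnaugo, doobolodeabufa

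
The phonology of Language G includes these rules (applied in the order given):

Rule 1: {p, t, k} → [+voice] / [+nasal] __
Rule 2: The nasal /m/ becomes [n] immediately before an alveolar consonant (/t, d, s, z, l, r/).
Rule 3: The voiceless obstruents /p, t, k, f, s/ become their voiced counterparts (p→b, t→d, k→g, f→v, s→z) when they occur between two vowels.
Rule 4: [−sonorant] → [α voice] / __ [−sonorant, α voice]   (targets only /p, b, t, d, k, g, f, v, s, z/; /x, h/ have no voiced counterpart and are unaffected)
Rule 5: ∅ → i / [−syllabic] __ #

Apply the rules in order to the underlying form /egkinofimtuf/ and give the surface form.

ekkinovindufi

Rule 1 (post-nasal voicing): /t/ is a voiceless stop immediately after the nasal /m/, so it voices to [d]. /egkinofimtuf/ → egkinofimduf.
Rule 2 (nasal place assimilation): /m/ precedes the alveolar consonant /d/, so it assimilates in place to [n]. /egkinofimduf/ → egkinofinduf.
Rule 3 (intervocalic voicing): /f/ is a voiceless obstruent between vowels /o/ and /i/, so it voices to [v]. /egkinofinduf/ → egkinovinduf.
Rule 4 (regressive voicing assimilation): /g/ precedes the voiceless obstruent /k/, so it devoices to [k] by assimilation. /egkinovinduf/ → ekkinovinduf.
Rule 5 (final i-epenthesis): the form ends in the consonant /f/, so [i] is inserted word-finally. /ekkinovinduf/ → ekkinovindufi.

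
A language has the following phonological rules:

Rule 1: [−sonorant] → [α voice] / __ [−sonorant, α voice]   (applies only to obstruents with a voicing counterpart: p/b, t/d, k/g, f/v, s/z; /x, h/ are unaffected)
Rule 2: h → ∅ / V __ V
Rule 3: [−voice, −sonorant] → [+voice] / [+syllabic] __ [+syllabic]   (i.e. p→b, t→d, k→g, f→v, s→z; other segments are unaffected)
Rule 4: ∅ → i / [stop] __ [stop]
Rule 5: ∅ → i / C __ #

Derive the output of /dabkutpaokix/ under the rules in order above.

dapikutipaogixi

Rule 1 (regressive voicing assimilation): /b/ precedes the voiceless obstruent /k/, so it devoices to [p] by assimilation. /dabkutpaokix/ → dapkutpaokix.
Rule 2 (intervocalic h-deletion): no segment meets the environment; /dapkutpaokix/ is unchanged.
Rule 3 (intervocalic voicing): /k/ is a voiceless obstruent between vowels /o/ and /i/, so it voices to [g]. /dapkutpaokix/ → dapkutpaogix.
Rule 4 (stop-cluster i-epenthesis): /p/ and /k/ form a stop–stop cluster, so [i] is inserted between them. /t/ and /p/ form a stop–stop cluster, so [i] is inserted between them. /dapkutpaogix/ → dapikutipaogix.
Rule 5 (final i-epenthesis): the form ends in the consonant /x/, so [i] is inserted word-finally. /dapikutipaogix/ → dapikutipaogixi.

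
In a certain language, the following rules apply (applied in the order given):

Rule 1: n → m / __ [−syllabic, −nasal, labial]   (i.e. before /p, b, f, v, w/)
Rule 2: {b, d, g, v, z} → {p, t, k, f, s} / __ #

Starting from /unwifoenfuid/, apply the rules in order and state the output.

Rule 1 (nasal place assimilation): /n/ precedes the labial consonant /w/, so it assimilates in place to [m]. /n/ precedes the labial consonant /f/, so it assimilates in place to [m]. /unwifoenfuid/ → umwifoemfuid.
Rule 2 (final devoicing): /d/ is a voiced obstruent in word-final position, so it devoices to [t]. /umwifoemfuid/ → umwifoemfuit.

umwifoemfuit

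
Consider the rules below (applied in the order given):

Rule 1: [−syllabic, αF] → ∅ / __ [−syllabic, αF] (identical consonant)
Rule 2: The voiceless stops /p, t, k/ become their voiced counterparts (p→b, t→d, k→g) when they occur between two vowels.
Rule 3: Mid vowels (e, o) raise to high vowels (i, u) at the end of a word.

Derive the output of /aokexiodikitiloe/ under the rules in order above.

aogexiodigidiloi

Rule 1 (degemination): no segment meets the environment; /aokexiodikitiloe/ is unchanged.
Rule 2 (intervocalic voicing): /k/ is a voiceless stop between vowels /o/ and /e/, so it voices to [g]. /k/ is a voiceless stop between vowels /i/ and /i/, so it voices to [g]. /t/ is a voiceless stop between vowels /i/ and /i/, so it voices to [d]. /aokexiodikitiloe/ → aogexiodigidiloe.
Rule 3 (final vowel raising): /e/ is a mid vowel in word-final position, so it raises to [i]. /aogexiodigidiloe/ → aogexiodigidiloi.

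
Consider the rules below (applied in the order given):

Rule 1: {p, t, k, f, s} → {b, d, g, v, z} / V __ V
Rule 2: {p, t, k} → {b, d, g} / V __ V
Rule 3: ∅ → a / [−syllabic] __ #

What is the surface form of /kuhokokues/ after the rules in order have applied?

Rule 1 (intervocalic voicing): /k/ is a voiceless obstruent between vowels /o/ and /o/, so it voices to [g]. /k/ is a voiceless obstruent between vowels /o/ and /u/, so it voices to [g]. /kuhokokues/ → kuhogogues.
Rule 2 (intervocalic voicing): no segment meets the environment; /kuhogogues/ is unchanged.
Rule 3 (final a-epenthesis): the form ends in the consonant /s/, so [a] is inserted word-finally. /kuhogogues/ → kuhogoguesa.

kuhogoguesa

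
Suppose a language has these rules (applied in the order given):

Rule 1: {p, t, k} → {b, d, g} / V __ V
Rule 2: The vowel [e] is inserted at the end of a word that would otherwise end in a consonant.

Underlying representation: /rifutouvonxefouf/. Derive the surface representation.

Rule 1 (intervocalic voicing): /t/ is a voiceless stop between vowels /u/ and /o/, so it voices to [d]. /rifutouvonxefouf/ → rifudouvonxefouf.
Rule 2 (final e-epenthesis): the form ends in the consonant /f/, so [e] is inserted word-finally. /rifudouvonxefouf/ → rifudouvonxefoufe.

rifudouvonxefoufe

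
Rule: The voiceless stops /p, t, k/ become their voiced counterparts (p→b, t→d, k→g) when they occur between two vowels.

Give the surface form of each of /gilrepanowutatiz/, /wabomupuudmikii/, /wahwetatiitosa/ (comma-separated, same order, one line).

gilrebanowudadiz, wabomubuudmigii, wahwedadiidosa

/gilrepanowutatiz/: /p/ is a voiceless stop between vowels /e/ and /a/, so it voices to [b]. /t/ is a voiceless stop between vowels /u/ and /a/, so it voices to [d]. /t/ is a voiceless stop between vowels /a/ and /i/, so it voices to [d]. → [gilrebanowudadiz].
/wabomupuudmikii/: /p/ is a voiceless stop between vowels /u/ and /u/, so it voices to [b]. /k/ is a voiceless stop between vowels /i/ and /i/, so it voices to [g]. → [wabomubuudmigii].
/wahwetatiitosa/: /t/ is a voiceless stop between vowels /e/ and /a/, so it voices to [d]. /t/ is a voiceless stop between vowels /a/ and /i/, so it voices to [d]. /t/ is a voiceless stop between vowels /i/ and /o/, so it voices to [d]. → [wahwedadiidosa].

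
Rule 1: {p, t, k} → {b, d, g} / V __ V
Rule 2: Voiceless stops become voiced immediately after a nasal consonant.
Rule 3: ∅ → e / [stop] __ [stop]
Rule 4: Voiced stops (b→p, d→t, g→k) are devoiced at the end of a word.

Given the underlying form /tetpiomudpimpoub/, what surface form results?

Rule 1 (intervocalic voicing): no segment meets the environment; /tetpiomudpimpoub/ is unchanged.
Rule 2 (post-nasal voicing): /p/ is a voiceless stop immediately after the nasal /m/, so it voices to [b]. /tetpiomudpimpoub/ → tetpiomudpimboub.
Rule 3 (stop-cluster e-epenthesis): /t/ and /p/ form a stop–stop cluster, so [e] is inserted between them. /d/ and /p/ form a stop–stop cluster, so [e] is inserted between them. /tetpiomudpimboub/ → tetepiomudepimboub.
Rule 4 (final devoicing): /b/ is a voiced stop in word-final position, so it devoices to [p]. /tetepiomudepimboub/ → tetepiomudepimboup.

tetepiomudepimboup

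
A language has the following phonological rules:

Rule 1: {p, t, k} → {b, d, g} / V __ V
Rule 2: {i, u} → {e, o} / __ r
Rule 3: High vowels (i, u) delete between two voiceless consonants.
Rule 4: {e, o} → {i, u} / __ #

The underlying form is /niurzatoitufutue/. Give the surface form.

niorzadoidufudui

Rule 1 (intervocalic voicing): /t/ is a voiceless stop between vowels /a/ and /o/, so it voices to [d]. /t/ is a voiceless stop between vowels /i/ and /u/, so it voices to [d]. /t/ is a voiceless stop between vowels /u/ and /u/, so it voices to [d]. /niurzatoitufutue/ → niurzadoidufudue.
Rule 2 (pre-rhotic lowering): /u/ is a high vowel immediately before /r/, so it lowers to [o]. /niurzadoidufudue/ → niorzadoidufudue.
Rule 3 (high vowel syncope): no segment meets the environment; /niorzadoidufudue/ is unchanged.
Rule 4 (final vowel raising): /e/ is a mid vowel in word-final position, so it raises to [i]. /niorzadoidufudue/ → niorzadoidufudui.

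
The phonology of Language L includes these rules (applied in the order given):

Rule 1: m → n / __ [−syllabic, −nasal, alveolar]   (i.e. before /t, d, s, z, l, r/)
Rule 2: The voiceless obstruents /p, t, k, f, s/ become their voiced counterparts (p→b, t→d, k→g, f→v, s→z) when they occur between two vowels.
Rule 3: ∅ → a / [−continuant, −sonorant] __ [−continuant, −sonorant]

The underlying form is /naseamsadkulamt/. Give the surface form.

nazeansadakulant

Rule 1 (nasal place assimilation): /m/ precedes the alveolar consonant /s/, so it assimilates in place to [n]. /m/ precedes the alveolar consonant /t/, so it assimilates in place to [n]. /naseamsadkulamt/ → naseansadkulant.
Rule 2 (intervocalic voicing): /s/ is a voiceless obstruent between vowels /a/ and /e/, so it voices to [z]. /naseansadkulant/ → nazeansadkulant.
Rule 3 (stop-cluster a-epenthesis): /d/ and /k/ form a stop–stop cluster, so [a] is inserted between them. /nazeansadkulant/ → nazeansadakulant.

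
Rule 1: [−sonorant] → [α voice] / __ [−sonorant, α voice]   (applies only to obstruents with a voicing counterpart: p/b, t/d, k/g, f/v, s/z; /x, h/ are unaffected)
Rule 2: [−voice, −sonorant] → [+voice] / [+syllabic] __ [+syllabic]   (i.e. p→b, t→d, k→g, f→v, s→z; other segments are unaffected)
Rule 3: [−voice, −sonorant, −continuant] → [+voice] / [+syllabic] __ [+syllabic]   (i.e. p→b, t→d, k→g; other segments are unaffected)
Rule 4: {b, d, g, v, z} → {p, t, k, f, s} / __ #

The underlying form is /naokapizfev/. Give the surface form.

Rule 1 (regressive voicing assimilation): /z/ precedes the voiceless obstruent /f/, so it devoices to [s] by assimilation. /naokapizfev/ → naokapisfev.
Rule 2 (intervocalic voicing): /k/ is a voiceless obstruent between vowels /o/ and /a/, so it voices to [g]. /p/ is a voiceless obstruent between vowels /a/ and /i/, so it voices to [b]. /naokapisfev/ → naogabisfev.
Rule 3 (intervocalic voicing): no segment meets the environment; /naogabisfev/ is unchanged.
Rule 4 (final devoicing): /v/ is a voiced obstruent in word-final position, so it devoices to [f]. /naogabisfev/ → naogabisfef.

naogabisfef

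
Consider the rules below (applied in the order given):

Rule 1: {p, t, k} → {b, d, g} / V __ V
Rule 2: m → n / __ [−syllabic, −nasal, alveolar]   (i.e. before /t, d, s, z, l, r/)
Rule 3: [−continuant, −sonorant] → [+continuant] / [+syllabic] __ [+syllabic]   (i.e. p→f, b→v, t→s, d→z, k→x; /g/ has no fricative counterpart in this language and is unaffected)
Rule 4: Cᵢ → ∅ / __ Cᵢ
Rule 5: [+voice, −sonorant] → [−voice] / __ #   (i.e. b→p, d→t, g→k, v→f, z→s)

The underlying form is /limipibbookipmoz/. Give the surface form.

limiviboogipmos

Rule 1 (intervocalic voicing): /p/ is a voiceless stop between vowels /i/ and /i/, so it voices to [b]. /k/ is a voiceless stop between vowels /o/ and /i/, so it voices to [g]. /limipibbookipmoz/ → limibibboogipmoz.
Rule 2 (nasal place assimilation): no segment meets the environment; /limibibboogipmoz/ is unchanged.
Rule 3 (intervocalic spirantization): /b/ is a stop between vowels /i/ and /i/, so it spirantizes to the fricative [v]. /limibibboogipmoz/ → limivibboogipmoz.
Rule 4 (degemination): /bb/ is a geminate; the first /b/ deletes. /limivibboogipmoz/ → limiviboogipmoz.
Rule 5 (final devoicing): /z/ is a voiced obstruent in word-final position, so it devoices to [s]. /limiviboogipmoz/ → limiviboogipmos.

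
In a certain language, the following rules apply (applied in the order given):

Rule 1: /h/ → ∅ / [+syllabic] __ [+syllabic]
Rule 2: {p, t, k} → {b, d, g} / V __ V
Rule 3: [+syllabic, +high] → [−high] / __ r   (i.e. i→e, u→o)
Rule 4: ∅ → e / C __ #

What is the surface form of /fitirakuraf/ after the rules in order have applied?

Rule 1 (intervocalic h-deletion): no segment meets the environment; /fitirakuraf/ is unchanged.
Rule 2 (intervocalic voicing): /t/ is a voiceless stop between vowels /i/ and /i/, so it voices to [d]. /k/ is a voiceless stop between vowels /a/ and /u/, so it voices to [g]. /fitirakuraf/ → fidiraguraf.
Rule 3 (pre-rhotic lowering): /i/ is a high vowel immediately before /r/, so it lowers to [e]. /u/ is a high vowel immediately before /r/, so it lowers to [o]. /fidiraguraf/ → fideragoraf.
Rule 4 (final e-epenthesis): the form ends in the consonant /f/, so [e] is inserted word-finally. /fideragoraf/ → fideragorafe.

fideragorafe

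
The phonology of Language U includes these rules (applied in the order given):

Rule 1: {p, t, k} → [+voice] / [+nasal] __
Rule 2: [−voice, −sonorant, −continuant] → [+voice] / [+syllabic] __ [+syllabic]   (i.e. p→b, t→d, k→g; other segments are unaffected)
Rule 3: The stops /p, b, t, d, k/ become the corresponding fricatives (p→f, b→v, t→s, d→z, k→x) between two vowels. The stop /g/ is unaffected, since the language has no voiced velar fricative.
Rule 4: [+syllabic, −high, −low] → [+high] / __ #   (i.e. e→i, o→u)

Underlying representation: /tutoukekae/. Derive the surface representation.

Rule 1 (post-nasal voicing): no segment meets the environment; /tutoukekae/ is unchanged.
Rule 2 (intervocalic voicing): /t/ is a voiceless stop between vowels /u/ and /o/, so it voices to [d]. /k/ is a voiceless stop between vowels /u/ and /e/, so it voices to [g]. /k/ is a voiceless stop between vowels /e/ and /a/, so it voices to [g]. /tutoukekae/ → tudougegae.
Rule 3 (intervocalic spirantization): /d/ is a stop between vowels /u/ and /o/, so it spirantizes to the fricative [z]. /tudougegae/ → tuzougegae.
Rule 4 (final vowel raising): /e/ is a mid vowel in word-final position, so it raises to [i]. /tuzougegae/ → tuzougegai.

tuzougegai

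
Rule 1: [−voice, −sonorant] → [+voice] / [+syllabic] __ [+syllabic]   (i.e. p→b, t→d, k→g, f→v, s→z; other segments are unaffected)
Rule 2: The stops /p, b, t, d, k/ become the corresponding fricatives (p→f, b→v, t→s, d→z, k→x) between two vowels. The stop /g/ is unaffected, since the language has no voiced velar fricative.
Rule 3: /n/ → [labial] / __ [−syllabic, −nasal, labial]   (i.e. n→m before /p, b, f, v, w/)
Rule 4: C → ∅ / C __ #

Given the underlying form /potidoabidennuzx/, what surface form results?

pozizoavizennuz

Rule 1 (intervocalic voicing): /t/ is a voiceless obstruent between vowels /o/ and /i/, so it voices to [d]. /potidoabidennuzx/ → podidoabidennuzx.
Rule 2 (intervocalic spirantization): /d/ is a stop between vowels /o/ and /i/, so it spirantizes to the fricative [z]. /d/ is a stop between vowels /i/ and /o/, so it spirantizes to the fricative [z]. /b/ is a stop between vowels /a/ and /i/, so it spirantizes to the fricative [v]. /d/ is a stop between vowels /i/ and /e/, so it spirantizes to the fricative [z]. /podidoabidennuzx/ → pozizoavizennuzx.
Rule 3 (nasal place assimilation): no segment meets the environment; /pozizoavizennuzx/ is unchanged.
Rule 4 (final cluster simplification): /x/ is the second consonant of a word-final cluster /zx/, so it deletes. /pozizoavizennuzx/ → pozizoavizennuz.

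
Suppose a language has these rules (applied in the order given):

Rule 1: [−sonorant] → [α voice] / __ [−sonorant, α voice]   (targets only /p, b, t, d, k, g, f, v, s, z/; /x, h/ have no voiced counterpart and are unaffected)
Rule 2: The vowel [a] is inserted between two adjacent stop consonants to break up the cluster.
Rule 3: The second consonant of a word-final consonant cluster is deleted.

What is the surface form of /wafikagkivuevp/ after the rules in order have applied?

Rule 1 (regressive voicing assimilation): /g/ precedes the voiceless obstruent /k/, so it devoices to [k] by assimilation. /v/ precedes the voiceless obstruent /p/, so it devoices to [f] by assimilation. /wafikagkivuevp/ → wafikakkivuefp.
Rule 2 (stop-cluster a-epenthesis): /k/ and /k/ form a stop–stop cluster, so [a] is inserted between them. /wafikakkivuefp/ → wafikakakivuefp.
Rule 3 (final cluster simplification): /p/ is the second consonant of a word-final cluster /fp/, so it deletes. /wafikakakivuefp/ → wafikakakivuef.

wafikakakivuef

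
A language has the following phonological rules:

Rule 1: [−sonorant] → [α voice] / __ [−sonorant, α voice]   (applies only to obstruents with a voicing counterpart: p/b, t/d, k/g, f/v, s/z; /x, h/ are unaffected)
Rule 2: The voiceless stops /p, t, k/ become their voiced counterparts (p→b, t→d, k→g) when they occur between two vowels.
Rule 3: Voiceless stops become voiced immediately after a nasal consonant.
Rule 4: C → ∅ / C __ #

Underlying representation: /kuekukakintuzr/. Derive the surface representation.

kuegugaginduz

Rule 1 (regressive voicing assimilation): no segment meets the environment; /kuekukakintuzr/ is unchanged.
Rule 2 (intervocalic voicing): /k/ is a voiceless stop between vowels /e/ and /u/, so it voices to [g]. /k/ is a voiceless stop between vowels /u/ and /a/, so it voices to [g]. /k/ is a voiceless stop between vowels /a/ and /i/, so it voices to [g]. /kuekukakintuzr/ → kuegugagintuzr.
Rule 3 (post-nasal voicing): /t/ is a voiceless stop immediately after the nasal /n/, so it voices to [d]. /kuegugagintuzr/ → kuegugaginduzr.
Rule 4 (final cluster simplification): /r/ is the second consonant of a word-final cluster /zr/, so it deletes. /kuegugaginduzr/ → kuegugaginduz.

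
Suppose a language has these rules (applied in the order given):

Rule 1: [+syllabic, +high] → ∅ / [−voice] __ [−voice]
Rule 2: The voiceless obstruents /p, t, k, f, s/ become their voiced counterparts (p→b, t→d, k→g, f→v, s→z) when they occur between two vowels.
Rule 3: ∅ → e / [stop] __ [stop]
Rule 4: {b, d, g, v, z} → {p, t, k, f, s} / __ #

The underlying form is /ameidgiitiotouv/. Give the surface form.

ameidegiidiodouf

Rule 1 (high vowel syncope): no segment meets the environment; /ameidgiitiotouv/ is unchanged.
Rule 2 (intervocalic voicing): /t/ is a voiceless obstruent between vowels /i/ and /i/, so it voices to [d]. /t/ is a voiceless obstruent between vowels /o/ and /o/, so it voices to [d]. /ameidgiitiotouv/ → ameidgiidiodouv.
Rule 3 (stop-cluster e-epenthesis): /d/ and /g/ form a stop–stop cluster, so [e] is inserted between them. /ameidgiidiodouv/ → ameidegiidiodouv.
Rule 4 (final devoicing): /v/ is a voiced obstruent in word-final position, so it devoices to [f]. /ameidegiidiodouv/ → ameidegiidiodouf.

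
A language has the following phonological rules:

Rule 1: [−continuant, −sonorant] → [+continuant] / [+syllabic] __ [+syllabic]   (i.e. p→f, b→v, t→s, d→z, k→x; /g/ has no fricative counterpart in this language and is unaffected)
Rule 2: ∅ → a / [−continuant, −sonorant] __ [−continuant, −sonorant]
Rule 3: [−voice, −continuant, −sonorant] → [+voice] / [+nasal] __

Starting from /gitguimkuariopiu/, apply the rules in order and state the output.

gitaguimguariofiu

Rule 1 (intervocalic spirantization): /p/ is a stop between vowels /o/ and /i/, so it spirantizes to the fricative [f]. /gitguimkuariopiu/ → gitguimkuariofiu.
Rule 2 (stop-cluster a-epenthesis): /t/ and /g/ form a stop–stop cluster, so [a] is inserted between them. /gitguimkuariofiu/ → gitaguimkuariofiu.
Rule 3 (post-nasal voicing): /k/ is a voiceless stop immediately after the nasal /m/, so it voices to [g]. /gitaguimkuariofiu/ → gitaguimguariofiu.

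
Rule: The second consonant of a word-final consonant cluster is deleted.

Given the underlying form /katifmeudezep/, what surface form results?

No segment of /katifmeudezep/ meets the structural description of the rule, so the form surfaces unchanged.

katifmeudezep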